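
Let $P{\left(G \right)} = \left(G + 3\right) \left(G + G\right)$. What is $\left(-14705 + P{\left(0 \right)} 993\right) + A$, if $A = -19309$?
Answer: $-34014$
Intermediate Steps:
$P{\left(G \right)} = 2 G \left(3 + G\right)$ ($P{\left(G \right)} = \left(3 + G\right) 2 G = 2 G \left(3 + G\right)$)
$\left(-14705 + P{\left(0 \right)} 993\right) + A = \left(-14705 + 2 \cdot 0 \left(3 + 0\right) 993\right) - 19309 = \left(-14705 + 2 \cdot 0 \cdot 3 \cdot 993\right) - 19309 = \left(-14705 + 0 \cdot 993\right) - 19309 = \left(-14705 + 0\right) - 19309 = -14705 - 19309 = -34014$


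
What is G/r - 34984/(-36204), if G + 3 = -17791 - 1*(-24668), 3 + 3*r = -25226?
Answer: 34003112/228347679 ≈ 0.14891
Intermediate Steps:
r = -25229/3 (r = -1 + (⅓)*(-25226) = -1 - 25226/3 = -25229/3 ≈ -8409.7)
G = 6874 (G = -3 + (-17791 - 1*(-24668)) = -3 + (-17791 + 24668) = -3 + 6877 = 6874)
G/r - 34984/(-36204) = 6874/(-25229/3) - 34984/(-36204) = 6874*(-3/25229) - 34984*(-1/36204) = -20622/25229 + 8746/9051 = 34003112/228347679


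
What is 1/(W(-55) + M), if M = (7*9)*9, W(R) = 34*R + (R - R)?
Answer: -1/1303 ≈ -0.00076746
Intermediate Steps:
W(R) = 34*R (W(R) = 34*R + 0 = 34*R)
M = 567 (M = 63*9 = 567)
1/(W(-55) + M) = 1/(34*(-55) + 567) = 1/(-1870 + 567) = 1/(-1303) = -1/1303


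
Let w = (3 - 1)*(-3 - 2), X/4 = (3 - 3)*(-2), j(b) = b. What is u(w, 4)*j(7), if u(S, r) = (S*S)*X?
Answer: 0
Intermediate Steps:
X = 0 (X = 4*((3 - 3)*(-2)) = 4*(0*(-2)) = 4*0 = 0)
w = -10 (w = 2*(-5) = -10)
u(S, r) = 0 (u(S, r) = (S*S)*0 = S²*0 = 0)
u(w, 4)*j(7) = 0*7 = 0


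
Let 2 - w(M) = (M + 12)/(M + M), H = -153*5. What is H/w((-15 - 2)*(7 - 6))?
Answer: -2890/7 ≈ -412.86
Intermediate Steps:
H = -765
w(M) = 2 - (12 + M)/(2*M) (w(M) = 2 - (M + 12)/(M + M) = 2 - (12 + M)/(2*M))
H/w((-15 - 2)*(7 - 6)) = -765/(3/2 - 6*1/((-15 - 2)*(7 - 6))) = -765/(3/2 - 6/((-17*1))) = -765/(3/2 - 6/(-17)) = -765/(3/2 - 6*(-1/17)) = -765/(3/2 + 6/17) = -765/63/34 = -765*34/63 = -2890/7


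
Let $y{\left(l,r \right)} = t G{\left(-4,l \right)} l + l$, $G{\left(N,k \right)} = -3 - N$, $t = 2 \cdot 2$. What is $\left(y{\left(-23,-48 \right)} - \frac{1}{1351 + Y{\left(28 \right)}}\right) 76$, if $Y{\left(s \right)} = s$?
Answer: $- \frac{12052536}{1379} \approx -8740.1$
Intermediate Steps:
$t = 4$
$y{\left(l,r \right)} = 5 l$ ($y{\left(l,r \right)} = 4 \left(-3 - -4\right) l + l = 4 \left(-3 + 4\right) l + l = 4 \cdot 1 l + l = 4 l + l = 5 l$)
$\left(y{\left(-23,-48 \right)} - \frac{1}{1351 + Y{\left(28 \right)}}\right) 76 = \left(5 \left(-23\right) - \frac{1}{1351 + 28}\right) 76 = \left(-115 - \frac{1}{1379}\right) 76 = \left(- \frac{158586}{1379}\right) 76 = - \frac{12052536}{1379}$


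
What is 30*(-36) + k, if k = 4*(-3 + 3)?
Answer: -1080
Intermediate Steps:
k = 0 (k = 4*0 = 0)
30*(-36) + k = 30*(-36) + 0 = -1080 + 0 = -1080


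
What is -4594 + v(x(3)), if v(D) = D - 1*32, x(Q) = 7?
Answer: -4619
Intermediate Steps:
v(D) = -32 + D (v(D) = D - 32 = -32 + D)
-4594 + v(x(3)) = -4594 + (-32 + 7) = -4594 - 25 = -4619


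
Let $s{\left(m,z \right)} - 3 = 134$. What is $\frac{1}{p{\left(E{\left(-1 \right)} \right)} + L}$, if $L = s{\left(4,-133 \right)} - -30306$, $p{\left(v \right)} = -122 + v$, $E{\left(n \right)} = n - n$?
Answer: $\frac{1}{30321} \approx 3.298 \cdot 10^{-5}$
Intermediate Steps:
$s{\left(m,z \right)} = 137$ ($s{\left(m,z \right)} = 3 + 134 = 137$)
$E{\left(n \right)} = 0$
$L = 30443$ ($L = 137 - -30306 = 137 + 30306 = 30443$)
$\frac{1}{p{\left(E{\left(-1 \right)} \right)} + L} = \frac{1}{\left(-122 + 0\right) + 30443} = \frac{1}{-122 + 30443} = \frac{1}{30321}$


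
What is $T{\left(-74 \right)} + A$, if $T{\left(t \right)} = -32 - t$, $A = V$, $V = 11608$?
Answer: $11650$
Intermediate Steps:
$A = 11608$
$T{\left(-74 \right)} + A = \left(-32 - -74\right) + 11608 = \left(-32 + 74\right) + 11608 = 42 + 11608 = 11650$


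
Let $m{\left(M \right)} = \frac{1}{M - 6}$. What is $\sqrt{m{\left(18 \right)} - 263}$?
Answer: $\frac{i \sqrt{9465}}{6} \approx 16.215 i$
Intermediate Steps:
$m{\left(M \right)} = \frac{1}{-6 + M}$
$\sqrt{m{\left(18 \right)} - 263} = \sqrt{\frac{1}{-6 + 18} - 263} = \sqrt{\frac{1}{12} - 263} = \sqrt{- \frac{3155}{12}} = \frac{i \sqrt{9465}}{6}$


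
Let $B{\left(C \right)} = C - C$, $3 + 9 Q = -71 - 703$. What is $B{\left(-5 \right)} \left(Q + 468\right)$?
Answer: $0$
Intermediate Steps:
$Q = - \frac{259}{3}$ ($Q = - \frac{1}{3} + \frac{-71 - 703}{9} = - \frac{1}{3} + \frac{1}{9} \left(-774\right) = - \frac{1}{3} - 86 = - \frac{259}{3} \approx -86.333$)
$B{\left(C \right)} = 0$
$B{\left(-5 \right)} \left(Q + 468\right) = 0 \left(- \frac{259}{3} + 468\right) = 0 \cdot \frac{1145}{3} = 0$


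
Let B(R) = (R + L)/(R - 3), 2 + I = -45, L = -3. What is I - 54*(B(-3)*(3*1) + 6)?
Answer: -533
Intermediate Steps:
I = -47 (I = -2 - 45 = -47)
B(R) = 1 (B(R) = (R - 3)/(R - 3) = (-3 + R)/(-3 + R) = 1)
I - 54*(B(-3)*(3*1) + 6) = -47 - 54*(1*(3*1) + 6) = -47 - 54*(1*3 + 6) = -47 - 54*(3 + 6) = -47 - 54*9 = -47 - 486 = -533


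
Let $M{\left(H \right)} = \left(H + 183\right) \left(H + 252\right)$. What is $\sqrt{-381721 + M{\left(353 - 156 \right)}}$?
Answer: $i \sqrt{211101} \approx 459.46 i$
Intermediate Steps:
$M{\left(H \right)} = \left(183 + H\right) \left(252 + H\right)$
$\sqrt{-381721 + M{\left(353 - 156 \right)}} = \sqrt{-381721 + \left(46116 + \left(353 - 156\right)^{2} + 435 \left(353 - 156\right)\right)} = \sqrt{-381721 + \left(46116 + 197^{2} + 435 \cdot 197\right)} = \sqrt{-381721 + \left(46116 + 38809 + 85695\right)} = \sqrt{-381721 + 170620} = \sqrt{-211101} = i \sqrt{211101}$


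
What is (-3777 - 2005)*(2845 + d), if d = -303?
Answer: -14697844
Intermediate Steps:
(-3777 - 2005)*(2845 + d) = (-3777 - 2005)*(2845 - 303) = -5782*2542 = -14697844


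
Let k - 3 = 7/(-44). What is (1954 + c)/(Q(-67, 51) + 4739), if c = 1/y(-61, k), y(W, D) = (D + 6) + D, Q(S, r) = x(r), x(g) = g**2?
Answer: 25110/94319 ≈ 0.26622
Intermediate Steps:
Q(S, r) = r**2
k = 125/44 (k = 3 + 7/(-44) = 3 + 7*(-1/44) = 3 - 7/44 = 125/44 ≈ 2.8409)
y(W, D) = 6 + 2*D (y(W, D) = (6 + D) + D = 6 + 2*D)
c = 22/257 (c = 1/(6 + 2*(125/44)) = 1/(6 + 125/22) = 1/(257/22) = 22/257 ≈ 0.085603)
(1954 + c)/(Q(-67, 51) + 4739) = (1954 + 22/257)/(51**2 + 4739) = 502200/(257*(2601 + 4739)) = (502200/257)/7340 = (502200/257)*(1/7340) = 25110/94319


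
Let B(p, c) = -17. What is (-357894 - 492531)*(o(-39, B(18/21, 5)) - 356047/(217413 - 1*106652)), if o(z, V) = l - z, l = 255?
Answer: -27390222216975/110761 ≈ -2.4729e+8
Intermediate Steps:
o(z, V) = 255 - z
(-357894 - 492531)*(o(-39, B(18/21, 5)) - 356047/(217413 - 1*106652)) = (-357894 - 492531)*((255 - 1*(-39)) - 356047/(217413 - 1*106652)) = -850425*((255 + 39) - 356047/(217413 - 106652)) = -850425*(294 - 356047/110761) = -850425*32207687/110761 = -27390222216975/110761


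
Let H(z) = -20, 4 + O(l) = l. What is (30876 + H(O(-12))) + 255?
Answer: 31111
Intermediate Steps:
O(l) = -4 + l
(30876 + H(O(-12))) + 255 = (30876 - 20) + 255 = 30856 + 255 = 31111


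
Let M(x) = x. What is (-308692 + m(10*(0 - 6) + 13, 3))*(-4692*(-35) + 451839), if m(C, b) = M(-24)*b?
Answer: -190216841076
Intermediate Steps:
m(C, b) = -24*b
(-308692 + m(10*(0 - 6) + 13, 3))*(-4692*(-35) + 451839) = (-308692 - 24*3)*(-4692*(-35) + 451839) = (-308692 - 72)*(164220 + 451839) = -308764*616059 = -190216841076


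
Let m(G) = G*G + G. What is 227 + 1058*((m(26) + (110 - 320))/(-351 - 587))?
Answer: -153805/469 ≈ -327.94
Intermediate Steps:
m(G) = G + G² (m(G) = G² + G = G + G²)
227 + 1058*((m(26) + (110 - 320))/(-351 - 587)) = 227 + 1058*((26*(1 + 26) + (110 - 320))/(-351 - 587)) = 227 + 1058*((26*27 - 210)/(-938)) = 227 + 1058*((702 - 210)*(-1/938)) = 227 + 1058*(492*(-1/938)) = 227 + 1058*(-246/469) = 227 - 260268/469 = -153805/469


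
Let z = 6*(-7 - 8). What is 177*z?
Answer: -15930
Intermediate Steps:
z = -90 (z = 6*(-15) = -90)
177*z = 177*(-90) = -15930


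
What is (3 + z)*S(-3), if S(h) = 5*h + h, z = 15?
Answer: -324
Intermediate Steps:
S(h) = 6*h
(3 + z)*S(-3) = (3 + 15)*(6*(-3)) = 18*(-18) = -324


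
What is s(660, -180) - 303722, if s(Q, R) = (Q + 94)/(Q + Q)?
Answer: -200456143/660 ≈ -3.0372e+5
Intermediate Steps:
s(Q, R) = (94 + Q)/(2*Q) (s(Q, R) = (94 + Q)/((2*Q)) = (94 + Q)*(1/(2*Q)) = (94 + Q)/(2*Q))
s(660, -180) - 303722 = (1/2)*(94 + 660)/660 - 303722 = (1/2)*(1/660)*754 - 303722 = 377/660 - 303722 = -200456143/660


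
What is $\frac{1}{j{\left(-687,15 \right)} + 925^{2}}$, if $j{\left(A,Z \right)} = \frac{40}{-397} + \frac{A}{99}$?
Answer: $\frac{13101}{11209450892} \approx 1.1687 \cdot 10^{-6}$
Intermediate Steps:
$j{\left(A,Z \right)} = - \frac{40}{397} + \frac{A}{99}$ ($j{\left(A,Z \right)} = 40 \left(- \frac{1}{397}\right) + A \frac{1}{99} = - \frac{40}{397} + \frac{A}{99}$)
$\frac{1}{j{\left(-687,15 \right)} + 925^{2}} = \frac{1}{\left(- \frac{40}{397} + \frac{1}{99} \left(-687\right)\right) + 925^{2}} = \frac{1}{\left(- \frac{40}{397} - \frac{229}{33}\right) + 855625} = \frac{1}{- \frac{92233}{13101} + 855625} = \frac{1}{\frac{11209450892}{13101}} = \frac{13101}{11209450892}$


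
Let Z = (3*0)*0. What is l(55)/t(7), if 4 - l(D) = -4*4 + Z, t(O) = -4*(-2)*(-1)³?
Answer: -5/2 ≈ -2.5000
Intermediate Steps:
Z = 0 (Z = 0*0 = 0)
t(O) = -8 (t(O) = 8*(-1) = -8)
l(D) = 20 (l(D) = 4 - (-4*4 + 0) = 4 - (-16 + 0) = 4 - 1*(-16) = 4 + 16 = 20)
l(55)/t(7) = 20/(-8) = 20*(-⅛) = -5/2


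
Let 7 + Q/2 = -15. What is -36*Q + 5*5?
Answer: 1609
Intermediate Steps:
Q = -44 (Q = -14 + 2*(-15) = -14 - 30 = -44)
-36*Q + 5*5 = -36*(-44) + 5*5 = 1584 + 25 = 1609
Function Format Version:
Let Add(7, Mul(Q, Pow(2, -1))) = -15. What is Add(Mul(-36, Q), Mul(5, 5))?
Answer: 1609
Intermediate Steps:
Q = -44 (Q = Add(-14, Mul(2, -15)) = Add(-14, -30) = -44)
Add(Mul(-36, Q), Mul(5, 5)) = Add(Mul(-36, -44), Mul(5, 5)) = Add(1584, 25) = 1609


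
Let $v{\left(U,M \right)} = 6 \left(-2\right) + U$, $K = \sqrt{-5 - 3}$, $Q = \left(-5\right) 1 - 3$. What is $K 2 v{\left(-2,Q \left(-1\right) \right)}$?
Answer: $- 56 i \sqrt{2} \approx - 79.196 i$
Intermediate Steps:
$Q = -8$ ($Q = -5 - 3 = -8$)
$K = 2 i \sqrt{2}$ ($K = \sqrt{-8} = 2 i \sqrt{2} \approx 2.8284 i$)
$v{\left(U,M \right)} = -12 + U$
$K 2 v{\left(-2,Q \left(-1\right) \right)} = 2 i \sqrt{2} \cdot 2 \left(-12 - 2\right) = 4 i \sqrt{2} \left(-14\right) = - 56 i \sqrt{2}$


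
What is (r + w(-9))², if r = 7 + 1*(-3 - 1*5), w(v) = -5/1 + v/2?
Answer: 441/4 ≈ 110.25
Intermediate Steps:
w(v) = -5 + v/2 (w(v) = -5*1 + v*(½) = -5 + v/2)
r = -1 (r = 7 + 1*(-3 - 5) = 7 + 1*(-8) = 7 - 8 = -1)
(r + w(-9))² = (-1 + (-5 + (½)*(-9)))² = (-1 + (-5 - 9/2))² = (-1 - 19/2)² = (-21/2)² = 441/4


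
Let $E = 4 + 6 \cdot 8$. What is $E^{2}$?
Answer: $2704$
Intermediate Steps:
$E = 52$ ($E = 4 + 48 = 52$)
$E^{2} = 52^{2} = 2704$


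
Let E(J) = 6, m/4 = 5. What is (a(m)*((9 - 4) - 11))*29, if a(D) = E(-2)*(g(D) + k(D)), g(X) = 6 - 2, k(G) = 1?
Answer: -5220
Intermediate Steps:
m = 20 (m = 4*5 = 20)
g(X) = 4
a(D) = 30 (a(D) = 6*(4 + 1) = 6*5 = 30)
(a(m)*((9 - 4) - 11))*29 = (30*((9 - 4) - 11))*29 = (30*(5 - 11))*29 = (30*(-6))*29 = -180*29 = -5220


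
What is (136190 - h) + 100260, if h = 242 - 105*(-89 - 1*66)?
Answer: 219933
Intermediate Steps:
h = 16517 (h = 242 - 105*(-89 - 66) = 242 - 105*(-155) = 242 + 16275 = 16517)
(136190 - h) + 100260 = (136190 - 1*16517) + 100260 = (136190 - 16517) + 100260 = 119673 + 100260 = 219933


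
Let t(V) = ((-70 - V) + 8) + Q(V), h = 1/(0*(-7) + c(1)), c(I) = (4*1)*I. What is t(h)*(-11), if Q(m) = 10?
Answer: 2299/4 ≈ 574.75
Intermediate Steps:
c(I) = 4*I
h = 1/4 (h = 1/(0*(-7) + 4*1) = 1/(0 + 4) = 1/4 ≈ 0.25000)
t(V) = -52 - V (t(V) = ((-70 - V) + 8) + 10 = (-62 - V) + 10 = -52 - V)
t(h)*(-11) = (-52 - 1*1/4)*(-11) = (-52 - 1/4)*(-11) = -209/4*(-11) = 2299/4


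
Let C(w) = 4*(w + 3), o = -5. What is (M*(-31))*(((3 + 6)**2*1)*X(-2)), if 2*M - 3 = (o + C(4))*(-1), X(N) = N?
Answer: -50220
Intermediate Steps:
C(w) = 12 + 4*w (C(w) = 4*(3 + w) = 12 + 4*w)
M = -10 (M = 3/2 + ((-5 + (12 + 4*4))*(-1))/2 = 3/2 + ((-5 + (12 + 16))*(-1))/2 = 3/2 + ((-5 + 28)*(-1))/2 = 3/2 + (23*(-1))/2 = 3/2 + (1/2)*(-23) = 3/2 - 23/2 = -10)
(M*(-31))*(((3 + 6)**2*1)*X(-2)) = (-10*(-31))*(((3 + 6)**2*1)*(-2)) = 310*((9**2*1)*(-2)) = 310*((81*1)*(-2)) = 310*(81*(-2)) = 310*(-162) = -50220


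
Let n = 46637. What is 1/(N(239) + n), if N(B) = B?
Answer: 1/46876 ≈ 2.1333e-5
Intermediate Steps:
1/(N(239) + n) = 1/(239 + 46637) = 1/46876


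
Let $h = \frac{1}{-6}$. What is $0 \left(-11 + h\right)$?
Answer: $0$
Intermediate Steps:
$h = - \frac{1}{6} \approx -0.16667$
$0 \left(-11 + h\right) = 0 \left(-11 - \frac{1}{6}\right) = 0 \left(- \frac{67}{6}\right) = 0$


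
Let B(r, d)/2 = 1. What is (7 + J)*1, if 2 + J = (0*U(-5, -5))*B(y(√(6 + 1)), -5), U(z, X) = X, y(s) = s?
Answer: 5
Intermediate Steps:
B(r, d) = 2 (B(r, d) = 2*1 = 2)
J = -2 (J = -2 + (0*(-5))*2 = -2 + 0*2 = -2 + 0 = -2)
(7 + J)*1 = (7 - 2)*1 = 5*1 = 5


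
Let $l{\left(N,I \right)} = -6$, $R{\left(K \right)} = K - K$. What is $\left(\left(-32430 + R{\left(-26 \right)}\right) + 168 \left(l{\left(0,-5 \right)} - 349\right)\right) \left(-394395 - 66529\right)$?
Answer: $42437272680$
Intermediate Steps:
$R{\left(K \right)} = 0$
$\left(\left(-32430 + R{\left(-26 \right)}\right) + 168 \left(l{\left(0,-5 \right)} - 349\right)\right) \left(-394395 - 66529\right) = \left(\left(-32430 + 0\right) + 168 \left(-6 - 349\right)\right) \left(-394395 - 66529\right) = \left(-32430 + 168 \left(-355\right)\right) \left(-394395 - 66529\right) = \left(-32430 - 59640\right) \left(-394395 - 66529\right) = \left(-92070\right) \left(-460924\right) = 42437272680$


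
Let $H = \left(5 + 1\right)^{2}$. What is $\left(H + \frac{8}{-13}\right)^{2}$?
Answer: $\frac{211600}{169} \approx 1252.1$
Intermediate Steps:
$H = 36$ ($H = 6^{2} = 36$)
$\left(H + \frac{8}{-13}\right)^{2} = \left(36 + \frac{8}{-13}\right)^{2} = \left(36 + 8 \left(- \frac{1}{13}\right)\right)^{2} = \left(36 - \frac{8}{13}\right)^{2} = \left(\frac{460}{13}\right)^{2} = \frac{211600}{169}$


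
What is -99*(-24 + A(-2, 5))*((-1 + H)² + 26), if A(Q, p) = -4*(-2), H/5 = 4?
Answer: 613008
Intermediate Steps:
H = 20 (H = 5*4 = 20)
A(Q, p) = 8
-99*(-24 + A(-2, 5))*((-1 + H)² + 26) = -99*(-24 + 8)*((-1 + 20)² + 26) = -(-1584)*(19² + 26) = -(-1584)*(361 + 26) = -(-1584)*387 = -99*(-6192) = 613008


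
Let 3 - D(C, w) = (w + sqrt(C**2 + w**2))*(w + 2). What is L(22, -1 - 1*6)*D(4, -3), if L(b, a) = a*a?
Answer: 245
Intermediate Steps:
L(b, a) = a**2
D(C, w) = 3 - (2 + w)*(w + sqrt(C**2 + w**2)) (D(C, w) = 3 - (w + sqrt(C**2 + w**2))*(w + 2) = 3 - (w + sqrt(C**2 + w**2))*(2 + w) = 3 - (2 + w)*(w + sqrt(C**2 + w**2)))
L(22, -1 - 1*6)*D(4, -3) = (-1 - 1*6)**2*(3 - 1*(-3)**2 - 2*(-3) - 2*sqrt(4**2 + (-3)**2) - 1*(-3)*sqrt(4**2 + (-3)**2)) = (-1 - 6)**2*(3 - 1*9 + 6 - 2*sqrt(16 + 9) - 1*(-3)*sqrt(16 + 9)) = (-7)**2*(3 - 9 + 6 - 2*sqrt(25) - 1*(-3)*sqrt(25)) = 49*(3 - 9 + 6 - 2*5 - 1*(-3)*5) = 49*(3 - 9 + 6 - 10 + 15) = 49*5 = 245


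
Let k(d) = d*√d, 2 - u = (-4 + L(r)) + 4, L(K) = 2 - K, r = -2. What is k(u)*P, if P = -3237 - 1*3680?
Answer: 13834*I*√2 ≈ 19564.0*I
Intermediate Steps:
u = -2 (u = 2 - ((-4 + (2 - 1*(-2))) + 4) = 2 - ((-4 + (2 + 2)) + 4) = 2 - ((-4 + 4) + 4) = 2 - (0 + 4) = 2 - 1*4 = 2 - 4 = -2)
P = -6917 (P = -3237 - 3680 = -6917)
k(d) = d^(3/2)
k(u)*P = (-2)^(3/2)*(-6917) = -2*I*√2*(-6917) = 13834*I*√2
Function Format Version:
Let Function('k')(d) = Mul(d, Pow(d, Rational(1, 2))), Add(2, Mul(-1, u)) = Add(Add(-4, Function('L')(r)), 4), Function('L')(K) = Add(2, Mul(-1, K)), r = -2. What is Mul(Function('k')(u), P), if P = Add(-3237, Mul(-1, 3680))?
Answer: Mul(13834, I, Pow(2, Rational(1, 2))) ≈ Mul(19564., I)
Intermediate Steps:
u = -2 (u = Add(2, Mul(-1, Add(Add(-4, Add(2, Mul(-1, -2))), 4))) = Add(2, Mul(-1, Add(Add(-4, Add(2, 2)), 4))) = Add(2, Mul(-1, Add(Add(-4, 4), 4))) = Add(2, Mul(-1, Add(0, 4))) = Add(2, Mul(-1, 4)) = Add(2, -4) = -2)
P = -6917 (P = Add(-3237, -3680) = -6917)
Function('k')(d) = Pow(d, Rational(3, 2))
Mul(Function('k')(u), P) = Mul(Pow(-2, Rational(3, 2)), -6917) = Mul(Mul(-2, I, Pow(2, Rational(1, 2))), -6917) = Mul(13834, I, Pow(2, Rational(1, 2)))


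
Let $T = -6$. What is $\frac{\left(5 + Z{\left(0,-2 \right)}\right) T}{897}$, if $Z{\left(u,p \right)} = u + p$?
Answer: $- \frac{6}{299} \approx -0.020067$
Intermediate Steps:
$Z{\left(u,p \right)} = p + u$
$\frac{\left(5 + Z{\left(0,-2 \right)}\right) T}{897} = \frac{\left(5 + \left(-2 + 0\right)\right) \left(-6\right)}{897} = \left(5 - 2\right) \left(-6\right) \frac{1}{897} = 3 \left(-6\right) \frac{1}{897} = \left(-18\right) \frac{1}{897} = - \frac{6}{299}$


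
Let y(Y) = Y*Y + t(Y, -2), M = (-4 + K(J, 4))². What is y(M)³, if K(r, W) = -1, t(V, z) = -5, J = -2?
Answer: 238328000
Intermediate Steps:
M = 25 (M = (-4 - 1)² = (-5)² = 25)
y(Y) = -5 + Y² (y(Y) = Y*Y - 5 = Y² - 5 = -5 + Y²)
y(M)³ = (-5 + 25²)³ = (-5 + 625)³ = 620³ = 238328000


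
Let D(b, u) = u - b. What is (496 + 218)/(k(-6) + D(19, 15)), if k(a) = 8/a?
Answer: -1071/8 ≈ -133.88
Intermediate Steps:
(496 + 218)/(k(-6) + D(19, 15)) = (496 + 218)/(8/(-6) + (15 - 1*19)) = 714/(8*(-⅙) + (15 - 19)) = 714/(-4/3 - 4) = 714/(-16/3) = 714*(-3/16) = -1071/8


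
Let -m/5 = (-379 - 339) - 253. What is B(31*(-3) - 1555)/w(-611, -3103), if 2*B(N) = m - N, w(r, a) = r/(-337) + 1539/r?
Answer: -1339013221/290644 ≈ -4607.1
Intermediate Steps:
m = 4855 (m = -5*((-379 - 339) - 253) = -5*(-718 - 253) = -5*(-971) = 4855)
w(r, a) = 1539/r - r/337 (w(r, a) = r*(-1/337) + 1539/r = -r/337 + 1539/r = 1539/r - r/337)
B(N) = 4855/2 - N/2 (B(N) = (4855 - N)/2 = 4855/2 - N/2)
B(31*(-3) - 1555)/w(-611, -3103) = (4855/2 - (31*(-3) - 1555)/2)/(1539/(-611) - 1/337*(-611)) = (4855/2 - (-93 - 1555)/2)/(1539*(-1/611) + 611/337) = (4855/2 - ½*(-1648))/(-1539/611 + 611/337) = (4855/2 + 824)/(-145322/205907) = (6503/2)*(-205907/145322) = -1339013221/290644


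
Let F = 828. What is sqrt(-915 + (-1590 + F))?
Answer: I*sqrt(1677) ≈ 40.951*I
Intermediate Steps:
sqrt(-915 + (-1590 + F)) = sqrt(-915 + (-1590 + 828)) = sqrt(-915 - 762) = sqrt(-1677) = I*sqrt(1677)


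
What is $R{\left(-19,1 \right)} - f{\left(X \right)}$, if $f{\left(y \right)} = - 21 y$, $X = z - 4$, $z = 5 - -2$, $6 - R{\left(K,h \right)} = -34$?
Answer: $103$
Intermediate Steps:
$R{\left(K,h \right)} = 40$ ($R{\left(K,h \right)} = 6 - -34 = 6 + 34 = 40$)
$z = 7$ ($z = 5 + 2 = 7$)
$X = 3$ ($X = 7 - 4 = 3$)
$R{\left(-19,1 \right)} - f{\left(X \right)} = 40 - \left(-21\right) 3 = 40 - -63 = 40 + 63 = 103$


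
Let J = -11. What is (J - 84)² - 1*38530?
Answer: -29505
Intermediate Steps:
(J - 84)² - 1*38530 = (-11 - 84)² - 1*38530 = (-95)² - 38530 = 9025 - 38530 = -29505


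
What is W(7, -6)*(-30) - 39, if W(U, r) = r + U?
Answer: -69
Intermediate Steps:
W(U, r) = U + r
W(7, -6)*(-30) - 39 = (7 - 6)*(-30) - 39 = 1*(-30) - 39 = -30 - 39 = -69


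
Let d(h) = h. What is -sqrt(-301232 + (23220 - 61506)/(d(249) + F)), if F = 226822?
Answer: -I*sqrt(15531903852438818)/227071 ≈ -548.85*I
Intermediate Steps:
-sqrt(-301232 + (23220 - 61506)/(d(249) + F)) = -sqrt(-301232 + (23220 - 61506)/(249 + 226822)) = -sqrt(-301232 - 38286/227071) = -sqrt(-68401089758/227071) = -I*sqrt(15531903852438818)/227071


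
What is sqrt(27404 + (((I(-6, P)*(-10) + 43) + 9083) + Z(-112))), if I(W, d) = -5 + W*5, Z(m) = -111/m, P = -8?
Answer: sqrt(28914697)/28 ≈ 192.04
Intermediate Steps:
I(W, d) = -5 + 5*W
sqrt(27404 + (((I(-6, P)*(-10) + 43) + 9083) + Z(-112))) = sqrt(27404 + ((((-5 + 5*(-6))*(-10) + 43) + 9083) - 111/(-112))) = sqrt(27404 + ((((-5 - 30)*(-10) + 43) + 9083) - 111*(-1/112))) = sqrt(27404 + (((-35*(-10) + 43) + 9083) + 111/112)) = sqrt(27404 + (((350 + 43) + 9083) + 111/112)) = sqrt(27404 + ((393 + 9083) + 111/112)) = sqrt(27404 + (9476 + 111/112)) = sqrt(27404 + 1061423/112) = sqrt(4130671/112) = sqrt(28914697)/28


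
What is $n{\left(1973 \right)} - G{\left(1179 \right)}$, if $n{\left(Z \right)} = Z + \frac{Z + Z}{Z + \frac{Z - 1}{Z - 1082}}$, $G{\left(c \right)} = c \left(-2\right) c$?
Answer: $\frac{4896183841211}{1759915} \approx 2.7821 \cdot 10^{6}$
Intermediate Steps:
$G{\left(c \right)} = - 2 c^{2}$ ($G{\left(c \right)} = - 2 c c = - 2 c^{2}$)
$n{\left(Z \right)} = Z + \frac{2 Z}{Z + \frac{-1 + Z}{-1082 + Z}}$
$n{\left(1973 \right)} - G{\left(1179 \right)} = \frac{1973 \left(2165 - 1973^{2} + 1079 \cdot 1973\right)}{1 - 1973^{2} + 1081 \cdot 1973} - - 2 \cdot 1179^{2} = \frac{1973 \left(2165 - 3892729 + 2128867\right)}{1 - 3892729 + 2132813} - \left(-2\right) 1390041 = \frac{1973 \left(2165 - 3892729 + 2128867\right)}{1 - 3892729 + 2132813} - -2780082 = 1973 \frac{1}{-1759915} \left(-1761697\right) + 2780082 = 1973 \left(- \frac{1}{1759915}\right) \left(-1761697\right) + 2780082 = \frac{3475828181}{1759915} + 2780082 = \frac{4896183841211}{1759915}$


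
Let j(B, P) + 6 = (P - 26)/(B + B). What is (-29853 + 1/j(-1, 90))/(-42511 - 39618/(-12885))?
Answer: 4872312425/6937718482 ≈ 0.70229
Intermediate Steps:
j(B, P) = -6 + (-26 + P)/(2*B) (j(B, P) = -6 + (P - 26)/(B + B) = -6 + (-26 + P)/((2*B)) = -6 + (-26 + P)*(1/(2*B)) = -6 + (-26 + P)/(2*B))
(-29853 + 1/j(-1, 90))/(-42511 - 39618/(-12885)) = (-29853 + 1/((1/2)*(-26 + 90 - 12*(-1))/(-1)))/(-42511 - 39618/(-12885)) = (-29853 + 1/((1/2)*(-1)*(-26 + 90 + 12)))/(-42511 - 39618*(-1/12885)) = (-29853 + 1/((1/2)*(-1)*76))/(-42511 + 13206/4295) = (-29853 + 1/(-38))/(-182571539/4295) = (-29853 - 1/38)*(-4295/182571539) = -1134415/38*(-4295/182571539) = 4872312425/6937718482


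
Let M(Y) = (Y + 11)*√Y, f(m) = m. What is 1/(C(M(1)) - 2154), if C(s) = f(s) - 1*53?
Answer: -1/2195 ≈ -0.00045558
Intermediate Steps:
M(Y) = √Y*(11 + Y) (M(Y) = (11 + Y)*√Y = √Y*(11 + Y))
C(s) = -53 + s (C(s) = s - 1*53 = s - 53 = -53 + s)
1/(C(M(1)) - 2154) = 1/((-53 + √1*(11 + 1)) - 2154) = 1/((-53 + 1*12) - 2154) = 1/((-53 + 12) - 2154) = 1/(-41 - 2154) = 1/(-2195) = -1/2195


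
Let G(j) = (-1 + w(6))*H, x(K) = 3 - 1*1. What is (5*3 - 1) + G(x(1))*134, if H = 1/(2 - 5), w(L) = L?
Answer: -628/3 ≈ -209.33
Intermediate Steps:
x(K) = 2 (x(K) = 3 - 1 = 2)
H = -⅓ (H = 1/(-3) = -⅓ ≈ -0.33333)
G(j) = -5/3 (G(j) = (-1 + 6)*(-⅓) = 5*(-⅓) = -5/3)
(5*3 - 1) + G(x(1))*134 = (5*3 - 1) - 5/3*134 = (15 - 1) - 670/3 = 14 - 670/3 = -628/3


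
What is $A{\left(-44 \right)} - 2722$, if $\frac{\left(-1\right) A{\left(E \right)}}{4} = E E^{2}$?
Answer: $338014$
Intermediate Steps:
$A{\left(E \right)} = - 4 E^{3}$ ($A{\left(E \right)} = - 4 E E^{2} = - 4 E^{3}$)
$A{\left(-44 \right)} - 2722 = - 4 \left(-44\right)^{3} - 2722 = \left(-4\right) \left(-85184\right) - 2722 = 340736 - 2722 = 338014$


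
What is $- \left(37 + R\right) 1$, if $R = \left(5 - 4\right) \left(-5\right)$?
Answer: $-32$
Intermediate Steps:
$R = -5$ ($R = 1 \left(-5\right) = -5$)
$- \left(37 + R\right) 1 = - \left(37 - 5\right) 1 = - 32 \cdot 1 = \left(-1\right) 32 = -32$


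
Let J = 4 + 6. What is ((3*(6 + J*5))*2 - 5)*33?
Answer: 10923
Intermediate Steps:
J = 10
((3*(6 + J*5))*2 - 5)*33 = ((3*(6 + 10*5))*2 - 5)*33 = ((3*(6 + 50))*2 - 5)*33 = ((3*56)*2 - 5)*33 = (168*2 - 5)*33 = (336 - 5)*33 = 331*33 = 10923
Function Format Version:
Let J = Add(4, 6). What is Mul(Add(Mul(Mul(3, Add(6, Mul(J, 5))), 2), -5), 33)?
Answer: 10923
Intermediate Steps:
J = 10
Mul(Add(Mul(Mul(3, Add(6, Mul(J, 5))), 2), -5), 33) = Mul(Add(Mul(Mul(3, Add(6, Mul(10, 5))), 2), -5), 33) = Mul(Add(Mul(Mul(3, Add(6, 50)), 2), -5), 33) = Mul(Add(Mul(Mul(3, 56), 2), -5), 33) = Mul(Add(Mul(168, 2), -5), 33) = Mul(Add(336, -5), 33) = Mul(331, 33) = 10923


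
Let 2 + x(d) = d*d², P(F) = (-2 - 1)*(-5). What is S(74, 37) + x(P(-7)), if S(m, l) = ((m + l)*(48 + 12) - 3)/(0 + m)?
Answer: 256259/74 ≈ 3463.0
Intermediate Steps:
P(F) = 15 (P(F) = -3*(-5) = 15)
x(d) = -2 + d³ (x(d) = -2 + d*d² = -2 + d³)
S(m, l) = (-3 + 60*l + 60*m)/m (S(m, l) = ((l + m)*60 - 3)/m = ((60*l + 60*m) - 3)/m = (-3 + 60*l + 60*m)/m)
S(74, 37) + x(P(-7)) = 3*(-1 + 20*37 + 20*74)/74 + (-2 + 15³) = 3*(1/74)*(-1 + 740 + 1480) + (-2 + 3375) = 3*(1/74)*2219 + 3373 = 6657/74 + 3373 = 256259/74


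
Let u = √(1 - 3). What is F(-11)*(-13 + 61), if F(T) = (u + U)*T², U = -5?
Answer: -29040 + 5808*I*√2 ≈ -29040.0 + 8213.8*I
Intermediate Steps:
u = I*√2 (u = √(-2) = I*√2 ≈ 1.4142*I)
F(T) = T²*(-5 + I*√2) (F(T) = (I*√2 - 5)*T² = (-5 + I*√2)*T² = T²*(-5 + I*√2))
F(-11)*(-13 + 61) = ((-11)²*(-5 + I*√2))*(-13 + 61) = (121*(-5 + I*√2))*48 = (-605 + 121*I*√2)*48 = -29040 + 5808*I*√2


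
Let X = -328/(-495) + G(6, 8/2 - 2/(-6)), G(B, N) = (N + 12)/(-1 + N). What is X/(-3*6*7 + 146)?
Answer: 5507/19800 ≈ 0.27813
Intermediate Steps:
G(B, N) = (12 + N)/(-1 + N)
X = 5507/990 (X = -328/(-495) + (12 + (8/2 - 2/(-6)))/(-1 + (8/2 - 2/(-6))) = -328*(-1/495) + (12 + (8*(½) - 2*(-⅙)))/(-1 + (8*(½) - 2*(-⅙))) = 328/495 + (12 + (4 + ⅓))/(-1 + (4 + ⅓)) = 328/495 + (12 + 13/3)/(-1 + 13/3) = 328/495 + (49/3)/(10/3) = 328/495 + (3/10)*(49/3) = 328/495 + 49/10 = 5507/990 ≈ 5.5626)
X/(-3*6*7 + 146) = 5507/(990*(-3*6*7 + 146)) = 5507/(990*(-18*7 + 146)) = 5507/(990*(-126 + 146)) = (5507/990)/20 = (5507/990)*(1/20) = 5507/19800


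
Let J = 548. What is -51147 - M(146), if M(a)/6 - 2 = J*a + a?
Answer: -532083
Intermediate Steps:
M(a) = 12 + 3294*a (M(a) = 12 + 6*(548*a + a) = 12 + 6*(549*a) = 12 + 3294*a)
-51147 - M(146) = -51147 - (12 + 3294*146) = -51147 - (12 + 480924) = -51147 - 1*480936 = -51147 - 480936 = -532083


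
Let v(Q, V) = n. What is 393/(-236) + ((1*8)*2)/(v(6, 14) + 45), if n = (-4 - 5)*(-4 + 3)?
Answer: -8723/6372 ≈ -1.3690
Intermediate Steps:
n = 9 (n = -9*(-1) = 9)
v(Q, V) = 9
393/(-236) + ((1*8)*2)/(v(6, 14) + 45) = 393/(-236) + ((1*8)*2)/(9 + 45) = 393*(-1/236) + (8*2)/54 = -393/236 + 16*(1/54) = -393/236 + 8/27 = -8723/6372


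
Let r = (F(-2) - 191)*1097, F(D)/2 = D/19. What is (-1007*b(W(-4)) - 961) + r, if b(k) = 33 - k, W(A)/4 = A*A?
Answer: -3410537/19 ≈ -1.7950e+5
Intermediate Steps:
W(A) = 4*A² (W(A) = 4*(A*A) = 4*A²)
F(D) = 2*D/19 (F(D) = 2*(D/19) = 2*D/19)
r = -3985401/19 (r = ((2/19)*(-2) - 191)*1097 = (-4/19 - 191)*1097 = -3633/19*1097 = -3985401/19 ≈ -2.0976e+5)
(-1007*b(W(-4)) - 961) + r = (-1007*(33 - 4*(-4)²) - 961) - 3985401/19 = (-1007*(33 - 4*16) - 961) - 3985401/19 = (-1007*(33 - 1*64) - 961) - 3985401/19 = (-1007*(33 - 64) - 961) - 3985401/19 = (-1007*(-31) - 961) - 3985401/19 = (31217 - 961) - 3985401/19 = 30256 - 3985401/19 = -3410537/19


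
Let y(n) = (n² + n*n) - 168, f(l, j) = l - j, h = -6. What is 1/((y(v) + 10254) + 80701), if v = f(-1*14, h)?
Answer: 1/90915 ≈ 1.0999e-5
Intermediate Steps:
v = -8 (v = -1*14 - 1*(-6) = -14 + 6 = -8)
y(n) = -168 + 2*n² (y(n) = (n² + n²) - 168 = 2*n² - 168 = -168 + 2*n²)
1/((y(v) + 10254) + 80701) = 1/(((-168 + 2*(-8)²) + 10254) + 80701) = 1/(((-168 + 2*64) + 10254) + 80701) = 1/(((-168 + 128) + 10254) + 80701) = 1/((-40 + 10254) + 80701) = 1/(10214 + 80701) = 1/90915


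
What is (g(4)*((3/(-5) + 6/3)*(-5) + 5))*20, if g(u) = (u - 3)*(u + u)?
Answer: -320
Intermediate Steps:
g(u) = 2*u*(-3 + u) (g(u) = (-3 + u)*(2*u) = 2*u*(-3 + u))
(g(4)*((3/(-5) + 6/3)*(-5) + 5))*20 = ((2*4*(-3 + 4))*((3/(-5) + 6/3)*(-5) + 5))*20 = ((2*4*1)*((3*(-⅕) + 6*(⅓))*(-5) + 5))*20 = (8*((-⅗ + 2)*(-5) + 5))*20 = (8*((7/5)*(-5) + 5))*20 = (8*(-7 + 5))*20 = (8*(-2))*20 = -16*20 = -320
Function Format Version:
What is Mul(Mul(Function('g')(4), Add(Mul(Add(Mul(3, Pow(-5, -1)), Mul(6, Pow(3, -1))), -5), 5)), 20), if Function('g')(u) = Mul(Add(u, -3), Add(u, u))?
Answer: -320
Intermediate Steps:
Function('g')(u) = Mul(2, u, Add(-3, u)) (Function('g')(u) = Mul(Add(-3, u), Mul(2, u)) = Mul(2, u, Add(-3, u)))
Mul(Mul(Function('g')(4), Add(Mul(Add(Mul(3, Pow(-5, -1)), Mul(6, Pow(3, -1))), -5), 5)), 20) = Mul(Mul(Mul(2, 4, Add(-3, 4)), Add(Mul(Add(Mul(3, Pow(-5, -1)), Mul(6, Pow(3, -1))), -5), 5)), 20) = Mul(Mul(Mul(2, 4, 1), Add(Mul(Add(Mul(3, Rational(-1, 5)), Mul(6, Rational(1, 3))), -5), 5)), 20) = Mul(Mul(8, Add(Mul(Add(Rational(-3, 5), 2), -5), 5)), 20) = Mul(Mul(8, Add(Mul(Rational(7, 5), -5), 5)), 20) = Mul(Mul(8, Add(-7, 5)), 20) = Mul(Mul(8, -2), 20) = Mul(-16, 20) = -320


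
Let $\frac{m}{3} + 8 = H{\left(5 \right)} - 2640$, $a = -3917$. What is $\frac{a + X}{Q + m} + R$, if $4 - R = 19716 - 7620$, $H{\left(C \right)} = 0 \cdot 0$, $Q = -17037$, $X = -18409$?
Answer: $- \frac{100682642}{8327} \approx -12091.0$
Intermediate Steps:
$H{\left(C \right)} = 0$
$R = -12092$ ($R = 4 - \left(19716 - 7620\right) = 4 - 12096 = -12092$)
$m = -7944$ ($m = -24 + 3 \left(0 - 2640\right) = -24 + 3 \left(-2640\right) = -24 - 7920 = -7944$)
$\frac{a + X}{Q + m} + R = \frac{-3917 - 18409}{-17037 - 7944} - 12092 = - \frac{22326}{-24981} - 12092 = \left(-22326\right) \left(- \frac{1}{24981}\right) - 12092 = \frac{7442}{8327} - 12092 = - \frac{100682642}{8327}$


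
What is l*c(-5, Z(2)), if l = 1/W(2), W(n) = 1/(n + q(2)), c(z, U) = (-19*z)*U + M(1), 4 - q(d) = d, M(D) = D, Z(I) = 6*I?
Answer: 4564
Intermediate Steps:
q(d) = 4 - d
c(z, U) = 1 - 19*U*z (c(z, U) = (-19*z)*U + 1 = -19*U*z + 1 = 1 - 19*U*z)
W(n) = 1/(2 + n) (W(n) = 1/(n + (4 - 1*2)) = 1/(n + (4 - 2)) = 1/(n + 2) = 1/(2 + n))
l = 4 (l = 1/(1/(2 + 2)) = 1/(1/4) = 1/(¼) = 4)
l*c(-5, Z(2)) = 4*(1 - 19*6*2*(-5)) = 4*(1 - 19*12*(-5)) = 4*(1 + 1140) = 4*1141 = 4564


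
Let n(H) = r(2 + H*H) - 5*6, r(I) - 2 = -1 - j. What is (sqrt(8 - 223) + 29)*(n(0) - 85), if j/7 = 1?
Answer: -3509 - 121*I*sqrt(215) ≈ -3509.0 - 1774.2*I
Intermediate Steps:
j = 7 (j = 7*1 = 7)
r(I) = -6 (r(I) = 2 + (-1 - 1*7) = 2 + (-1 - 7) = 2 - 8 = -6)
n(H) = -36 (n(H) = -6 - 5*6 = -6 - 30 = -36)
(sqrt(8 - 223) + 29)*(n(0) - 85) = (sqrt(8 - 223) + 29)*(-36 - 85) = (sqrt(-215) + 29)*(-121) = (I*sqrt(215) + 29)*(-121) = (29 + I*sqrt(215))*(-121) = -3509 - 121*I*sqrt(215)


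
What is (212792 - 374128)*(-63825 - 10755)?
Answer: 12032438880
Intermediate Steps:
(212792 - 374128)*(-63825 - 10755) = -161336*(-74580) = 12032438880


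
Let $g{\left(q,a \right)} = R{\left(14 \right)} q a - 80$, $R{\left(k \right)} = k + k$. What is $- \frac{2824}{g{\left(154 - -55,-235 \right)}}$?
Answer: $\frac{706}{343825} \approx 0.0020534$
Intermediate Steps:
$R{\left(k \right)} = 2 k$
$g{\left(q,a \right)} = -80 + 28 a q$ ($g{\left(q,a \right)} = 2 \cdot 14 q a - 80 = 28 q a - 80 = 28 a q - 80 = -80 + 28 a q$)
$- \frac{2824}{g{\left(154 - -55,-235 \right)}} = - \frac{2824}{-80 + 28 \left(-235\right) \left(154 - -55\right)} = - \frac{2824}{-80 + 28 \left(-235\right) \left(154 + 55\right)} = - \frac{2824}{-80 + 28 \left(-235\right) 209} = - \frac{2824}{-80 - 1375220} = - \frac{2824}{-1375300} = \left(-2824\right) \left(- \frac{1}{1375300}\right) = \frac{706}{343825}$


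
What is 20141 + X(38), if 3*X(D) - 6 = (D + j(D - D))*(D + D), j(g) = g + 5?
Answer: 63697/3 ≈ 21232.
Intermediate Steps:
j(g) = 5 + g
X(D) = 2 + 2*D*(5 + D)/3 (X(D) = 2 + ((D + (5 + (D - D)))*(D + D))/3 = 2 + ((D + (5 + 0))*(2*D))/3 = 2 + ((D + 5)*(2*D))/3 = 2 + ((5 + D)*(2*D))/3 = 2 + (2*D*(5 + D))/3 = 2 + 2*D*(5 + D)/3)
20141 + X(38) = 20141 + (2 + (⅔)*38² + (10/3)*38) = 20141 + (2 + (⅔)*1444 + 380/3) = 20141 + (2 + 2888/3 + 380/3) = 20141 + 3274/3 = 63697/3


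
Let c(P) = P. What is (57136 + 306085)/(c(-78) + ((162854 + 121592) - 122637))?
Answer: 363221/161731 ≈ 2.2458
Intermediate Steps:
(57136 + 306085)/(c(-78) + ((162854 + 121592) - 122637)) = (57136 + 306085)/(-78 + ((162854 + 121592) - 122637)) = 363221/(-78 + (284446 - 122637)) = 363221/(-78 + 161809) = 363221/161731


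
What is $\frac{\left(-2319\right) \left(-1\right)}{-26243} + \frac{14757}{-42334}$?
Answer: $- \frac{485440497}{1110971162} \approx -0.43695$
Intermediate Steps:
$\frac{\left(-2319\right) \left(-1\right)}{-26243} + \frac{14757}{-42334} = 2319 \left(- \frac{1}{26243}\right) + 14757 \left(- \frac{1}{42334}\right) = - \frac{2319}{26243} - \frac{14757}{42334} = - \frac{485440497}{1110971162}$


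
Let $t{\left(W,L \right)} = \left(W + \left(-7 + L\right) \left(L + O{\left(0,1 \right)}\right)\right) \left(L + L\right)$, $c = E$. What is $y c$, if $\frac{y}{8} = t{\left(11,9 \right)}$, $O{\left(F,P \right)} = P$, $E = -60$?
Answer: $-267840$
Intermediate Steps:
$c = -60$
$t{\left(W,L \right)} = 2 L \left(W + \left(1 + L\right) \left(-7 + L\right)\right)$ ($t{\left(W,L \right)} = \left(W + \left(-7 + L\right) \left(L + 1\right)\right) \left(L + L\right) = \left(W + \left(-7 + L\right) \left(1 + L\right)\right) 2 L = \left(W + \left(1 + L\right) \left(-7 + L\right)\right) 2 L = 2 L \left(W + \left(1 + L\right) \left(-7 + L\right)\right)$)
$y = 4464$ ($y = 8 \cdot 2 \cdot 9 \left(-7 + 11 + 9^{2} - 54\right) = 8 \cdot 2 \cdot 9 \left(-7 + 11 + 81 - 54\right) = 8 \cdot 2 \cdot 9 \cdot 31 = 8 \cdot 558 = 4464$)
$y c = 4464 \left(-60\right) = -267840$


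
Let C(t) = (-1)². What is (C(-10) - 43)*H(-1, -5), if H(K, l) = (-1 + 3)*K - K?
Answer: 42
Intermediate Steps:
C(t) = 1
H(K, l) = K (H(K, l) = 2*K - K = K)
(C(-10) - 43)*H(-1, -5) = (1 - 43)*(-1) = -42*(-1) = 42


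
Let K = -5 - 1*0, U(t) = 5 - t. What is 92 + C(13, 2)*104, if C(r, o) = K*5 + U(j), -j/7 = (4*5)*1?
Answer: 12572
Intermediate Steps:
j = -140 (j = -7*4*5 = -140 ≈ -140.00)
K = -5 (K = -5 + 0 = -5)
C(r, o) = 120 (C(r, o) = -5*5 + (5 - 1*(-140)) = -25 + (5 + 140) = -25 + 145 = 120)
92 + C(13, 2)*104 = 92 + 120*104 = 92 + 12480 = 12572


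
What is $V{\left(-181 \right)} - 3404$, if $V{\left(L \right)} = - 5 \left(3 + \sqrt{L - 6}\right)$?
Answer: $-3419 - 5 i \sqrt{187} \approx -3419.0 - 68.374 i$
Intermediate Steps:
$V{\left(L \right)} = -15 - 5 \sqrt{-6 + L}$ ($V{\left(L \right)} = - 5 \left(3 + \sqrt{-6 + L}\right) = -15 - 5 \sqrt{-6 + L}$)
$V{\left(-181 \right)} - 3404 = \left(-15 - 5 \sqrt{-6 - 181}\right) - 3404 = \left(-15 - 5 \sqrt{-187}\right) - 3404 = \left(-15 - 5 i \sqrt{187}\right) - 3404 = -3419 - 5 i \sqrt{187}$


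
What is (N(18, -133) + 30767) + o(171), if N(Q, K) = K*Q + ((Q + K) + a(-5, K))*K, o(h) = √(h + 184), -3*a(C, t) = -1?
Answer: 130871/3 + √355 ≈ 43643.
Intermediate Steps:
a(C, t) = ⅓ (a(C, t) = -⅓*(-1) = ⅓)
o(h) = √(184 + h)
N(Q, K) = K*Q + K*(⅓ + K + Q) (N(Q, K) = K*Q + ((Q + K) + ⅓)*K = K*Q + ((K + Q) + ⅓)*K = K*Q + (⅓ + K + Q)*K = K*Q + K*(⅓ + K + Q))
(N(18, -133) + 30767) + o(171) = ((⅓)*(-133)*(1 + 3*(-133) + 6*18) + 30767) + √(184 + 171) = ((⅓)*(-133)*(1 - 399 + 108) + 30767) + √355 = ((⅓)*(-133)*(-290) + 30767) + √355 = (38570/3 + 30767) + √355 = 130871/3 + √355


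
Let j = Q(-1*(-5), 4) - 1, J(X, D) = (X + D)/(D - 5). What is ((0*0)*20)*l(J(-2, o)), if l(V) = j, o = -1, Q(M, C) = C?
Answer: 0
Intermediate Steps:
J(X, D) = (D + X)/(-5 + D)
j = 3 (j = 4 - 1 = 3)
l(V) = 3
((0*0)*20)*l(J(-2, o)) = ((0*0)*20)*3 = (0*20)*3 = 0*3 = 0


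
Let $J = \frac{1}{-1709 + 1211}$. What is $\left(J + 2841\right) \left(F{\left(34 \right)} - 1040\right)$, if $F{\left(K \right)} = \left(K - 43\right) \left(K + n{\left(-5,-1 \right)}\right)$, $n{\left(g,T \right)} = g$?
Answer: $- \frac{1840676917}{498} \approx -3.6961 \cdot 10^{6}$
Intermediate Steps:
$F{\left(K \right)} = \left(-43 + K\right) \left(-5 + K\right)$ ($F{\left(K \right)} = \left(K - 43\right) \left(K - 5\right) = \left(-43 + K\right) \left(-5 + K\right)$)
$J = - \frac{1}{498}$ ($J = \frac{1}{-498} = - \frac{1}{498} \approx -0.002008$)
$\left(J + 2841\right) \left(F{\left(34 \right)} - 1040\right) = \left(- \frac{1}{498} + 2841\right) \left(\left(215 + 34^{2} - 1632\right) - 1040\right) = \frac{1414817 \left(\left(215 + 1156 - 1632\right) - 1040\right)}{498} = \frac{1414817 \left(-261 - 1040\right)}{498} = \frac{1414817}{498} \left(-1301\right) = - \frac{1840676917}{498}$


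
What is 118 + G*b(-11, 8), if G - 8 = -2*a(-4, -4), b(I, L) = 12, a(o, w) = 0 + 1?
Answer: 190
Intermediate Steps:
a(o, w) = 1
G = 6 (G = 8 - 2*1 = 8 - 2 = 6)
118 + G*b(-11, 8) = 118 + 6*12 = 118 + 72 = 190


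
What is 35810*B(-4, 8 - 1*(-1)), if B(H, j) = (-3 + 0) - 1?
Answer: -143240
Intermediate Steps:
B(H, j) = -4 (B(H, j) = -3 - 1 = -4)
35810*B(-4, 8 - 1*(-1)) = 35810*(-4) = -143240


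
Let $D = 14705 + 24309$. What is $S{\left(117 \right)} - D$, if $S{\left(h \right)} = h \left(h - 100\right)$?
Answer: $-37025$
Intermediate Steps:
$S{\left(h \right)} = h \left(-100 + h\right)$
$D = 39014$
$S{\left(117 \right)} - D = 117 \left(-100 + 117\right) - 39014 = 117 \cdot 17 - 39014 = 1989 - 39014 = -37025$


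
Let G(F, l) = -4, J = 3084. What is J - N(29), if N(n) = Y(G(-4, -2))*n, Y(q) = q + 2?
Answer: 3142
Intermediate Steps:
Y(q) = 2 + q
N(n) = -2*n (N(n) = (2 - 4)*n = -2*n)
J - N(29) = 3084 - (-2)*29 = 3084 - 1*(-58) = 3084 + 58 = 3142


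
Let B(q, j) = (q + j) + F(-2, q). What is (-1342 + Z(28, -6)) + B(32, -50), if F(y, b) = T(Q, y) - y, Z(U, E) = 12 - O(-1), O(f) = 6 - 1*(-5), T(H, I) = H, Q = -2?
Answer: -1359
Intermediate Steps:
O(f) = 11 (O(f) = 6 + 5 = 11)
Z(U, E) = 1 (Z(U, E) = 12 - 1*11 = 12 - 11 = 1)
F(y, b) = -2 - y
B(q, j) = j + q (B(q, j) = (q + j) + (-2 - 1*(-2)) = (j + q) + (-2 + 2) = (j + q) + 0 = j + q)
(-1342 + Z(28, -6)) + B(32, -50) = (-1342 + 1) + (-50 + 32) = -1341 - 18 = -1359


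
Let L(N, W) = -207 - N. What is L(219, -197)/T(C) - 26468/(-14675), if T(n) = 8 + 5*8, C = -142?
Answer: -830181/117400 ≈ -7.0714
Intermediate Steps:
T(n) = 48 (T(n) = 8 + 40 = 48)
L(219, -197)/T(C) - 26468/(-14675) = (-207 - 1*219)/48 - 26468/(-14675) = (-207 - 219)*(1/48) - 26468*(-1/14675) = -426*1/48 + 26468/14675 = -71/8 + 26468/14675 = -830181/117400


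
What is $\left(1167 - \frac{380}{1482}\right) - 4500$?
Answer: $- \frac{129997}{39} \approx -3333.3$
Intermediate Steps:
$\left(1167 - \frac{380}{1482}\right) - 4500 = \left(1167 - 380 \cdot \frac{1}{1482}\right) - 4500 = \left(1167 - \frac{10}{39}\right) - 4500 = \frac{45503}{39} - 4500 = - \frac{129997}{39}$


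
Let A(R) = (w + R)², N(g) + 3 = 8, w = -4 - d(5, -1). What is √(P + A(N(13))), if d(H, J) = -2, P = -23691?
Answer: I*√23682 ≈ 153.89*I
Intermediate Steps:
w = -2 (w = -4 - 1*(-2) = -4 + 2 = -2)
N(g) = 5 (N(g) = -3 + 8 = 5)
A(R) = (-2 + R)²
√(P + A(N(13))) = √(-23691 + (-2 + 5)²) = √(-23691 + 3²) = √(-23691 + 9) = √(-23682) = I*√23682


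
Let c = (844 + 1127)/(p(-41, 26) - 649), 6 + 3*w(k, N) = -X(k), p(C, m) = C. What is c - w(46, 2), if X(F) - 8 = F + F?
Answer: 22409/690 ≈ 32.477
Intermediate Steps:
X(F) = 8 + 2*F (X(F) = 8 + (F + F) = 8 + 2*F)
w(k, N) = -14/3 - 2*k/3 (w(k, N) = -2 + (-(8 + 2*k))/3 = -2 + (-8 - 2*k)/3 = -2 + (-8/3 - 2*k/3) = -14/3 - 2*k/3)
c = -657/230 (c = (844 + 1127)/(-41 - 649) = 1971/(-690) = 1971*(-1/690) = -657/230 ≈ -2.8565)
c - w(46, 2) = -657/230 - (-14/3 - ⅔*46) = -657/230 - (-14/3 - 92/3) = -657/230 - 1*(-106/3) = -657/230 + 106/3 = 22409/690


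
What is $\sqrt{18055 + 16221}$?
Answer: $2 \sqrt{8569} \approx 185.14$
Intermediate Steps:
$\sqrt{18055 + 16221} = \sqrt{34276} = 2 \sqrt{8569}$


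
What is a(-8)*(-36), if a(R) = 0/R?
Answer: 0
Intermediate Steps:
a(R) = 0
a(-8)*(-36) = 0*(-36) = 0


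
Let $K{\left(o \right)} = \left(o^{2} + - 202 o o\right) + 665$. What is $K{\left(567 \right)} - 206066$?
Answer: $-64824690$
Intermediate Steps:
$K{\left(o \right)} = 665 - 201 o^{2}$ ($K{\left(o \right)} = \left(o^{2} - 202 o^{2}\right) + 665 = - 201 o^{2} + 665 = 665 - 201 o^{2}$)
$K{\left(567 \right)} - 206066 = \left(665 - 201 \cdot 567^{2}\right) - 206066 = \left(665 - 64619289\right) - 206066 = -64618624 - 206066 = -64824690$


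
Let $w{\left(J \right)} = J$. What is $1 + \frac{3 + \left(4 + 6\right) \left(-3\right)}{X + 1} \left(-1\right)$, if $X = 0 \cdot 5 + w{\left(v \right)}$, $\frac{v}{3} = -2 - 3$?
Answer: $- \frac{13}{14} \approx -0.92857$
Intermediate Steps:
$v = -15$ ($v = 3 \left(-2 - 3\right) = 3 \left(-5\right) = -15$)
$X = -15$ ($X = 0 \cdot 5 - 15 = 0 - 15 = -15$)
$1 + \frac{3 + \left(4 + 6\right) \left(-3\right)}{X + 1} \left(-1\right) = 1 + \frac{3 + \left(4 + 6\right) \left(-3\right)}{-15 + 1} \left(-1\right) = 1 + \frac{3 + 10 \left(-3\right)}{-14} \left(-1\right) = 1 + \left(3 - 30\right) \left(- \frac{1}{14}\right) \left(-1\right) = 1 + \left(-27\right) \left(- \frac{1}{14}\right) \left(-1\right) = 1 + \frac{27}{14} \left(-1\right) = 1 - \frac{27}{14} = - \frac{13}{14}$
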